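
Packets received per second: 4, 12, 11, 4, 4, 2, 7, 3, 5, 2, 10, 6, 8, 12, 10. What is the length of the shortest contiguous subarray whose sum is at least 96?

14

add 4: running sum 4 < 96
add 12: running sum 16 < 96
add 11: running sum 27 < 96
add 4: running sum 31 < 96
add 4: running sum 35 < 96
add 2: running sum 37 < 96
add 7: running sum 44 < 96
add 3: running sum 47 < 96
add 5: running sum 52 < 96
add 2: running sum 54 < 96
add 10: running sum 64 < 96
add 6: running sum 70 < 96
add 8: running sum 78 < 96
add 12: running sum 90 < 96
add 10: shortest ending here [12, 11, 4, 4, 2, 7, 3, 5, 2, 10, 6, 8, 12, 10] sum 96, len 14
Shortest qualifying length: 14.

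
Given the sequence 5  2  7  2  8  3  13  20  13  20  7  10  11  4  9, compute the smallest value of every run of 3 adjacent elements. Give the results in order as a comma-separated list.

2, 2, 2, 2, 3, 3, 13, 13, 7, 7, 7, 4, 4

Sliding a size-3 window across the 15 values:
(5, 2, 7) → min 2
(2, 7, 2) → min 2
(7, 2, 8) → min 2
(2, 8, 3) → min 2
(8, 3, 13) → min 3
(3, 13, 20) → min 3
(13, 20, 13) → min 13
(20, 13, 20) → min 13
(13, 20, 7) → min 7
(20, 7, 10) → min 7
(7, 10, 11) → min 7
(10, 11, 4) → min 4
(11, 4, 9) → min 4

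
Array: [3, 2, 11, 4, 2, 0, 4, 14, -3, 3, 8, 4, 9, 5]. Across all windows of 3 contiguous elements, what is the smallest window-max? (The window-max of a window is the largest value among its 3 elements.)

4

(3, 2, 11) → max 11
(2, 11, 4) → max 11
(11, 4, 2) → max 11
(4, 2, 0) → max 4
(2, 0, 4) → max 4
(0, 4, 14) → max 14
(4, 14, -3) → max 14
(14, -3, 3) → max 14
(-3, 3, 8) → max 8
(3, 8, 4) → max 8
(8, 4, 9) → max 9
(4, 9, 5) → max 9
Smallest of these is 4.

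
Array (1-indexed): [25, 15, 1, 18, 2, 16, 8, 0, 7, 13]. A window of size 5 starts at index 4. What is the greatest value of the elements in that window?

Elements at indices 4..8: 18, 2, 16, 8, 0
max(18, 2, 16, 8, 0) = 18

18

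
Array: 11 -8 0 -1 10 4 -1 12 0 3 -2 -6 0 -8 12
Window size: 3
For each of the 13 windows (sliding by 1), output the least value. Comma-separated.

-8, -8, -1, -1, -1, -1, -1, 0, -2, -6, -6, -8, -8

11 -8 0 → min -8
-8 0 -1 → min -8
0 -1 10 → min -1
-1 10 4 → min -1
10 4 -1 → min -1
4 -1 12 → min -1
-1 12 0 → min -1
12 0 3 → min 0
0 3 -2 → min -2
3 -2 -6 → min -6
-2 -6 0 → min -6
-6 0 -8 → min -8
0 -8 12 → min -8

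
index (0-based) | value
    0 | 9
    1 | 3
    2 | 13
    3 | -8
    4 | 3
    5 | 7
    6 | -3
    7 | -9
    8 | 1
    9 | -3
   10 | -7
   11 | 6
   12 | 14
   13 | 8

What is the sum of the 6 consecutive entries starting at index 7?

Elements at indices 7..12: -9, 1, -3, -7, 6, 14
sum(-9, 1, -3, -7, 6, 14) = 2

2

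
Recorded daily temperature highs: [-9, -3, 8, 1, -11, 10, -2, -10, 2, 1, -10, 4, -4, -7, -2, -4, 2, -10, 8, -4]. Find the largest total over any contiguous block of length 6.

-9 -3 8 1 -11 10 → sum -4
-3 8 1 -11 10 -2 → sum 3
8 1 -11 10 -2 -10 → sum -4
1 -11 10 -2 -10 2 → sum -10
-11 10 -2 -10 2 1 → sum -10
10 -2 -10 2 1 -10 → sum -9
-2 -10 2 1 -10 4 → sum -15
-10 2 1 -10 4 -4 → sum -17
2 1 -10 4 -4 -7 → sum -14
1 -10 4 -4 -7 -2 → sum -18
-10 4 -4 -7 -2 -4 → sum -23
4 -4 -7 -2 -4 2 → sum -11
-4 -7 -2 -4 2 -10 → sum -25
-7 -2 -4 2 -10 8 → sum -13
-2 -4 2 -10 8 -4 → sum -10
Largest of these is 3.

3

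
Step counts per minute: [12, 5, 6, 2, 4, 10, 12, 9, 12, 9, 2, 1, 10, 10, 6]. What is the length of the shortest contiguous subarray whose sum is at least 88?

add 12: running sum 12 < 88
add 5: running sum 17 < 88
add 6: running sum 23 < 88
add 2: running sum 25 < 88
add 4: running sum 29 < 88
add 10: running sum 39 < 88
add 12: running sum 51 < 88
add 9: running sum 60 < 88
add 12: running sum 72 < 88
add 9: running sum 81 < 88
add 2: running sum 83 < 88
add 1: running sum 84 < 88
add 10: shortest ending here [12, 5, 6, 2, 4, 10, 12, 9, 12, 9, 2, 1, 10] sum 94, len 13
add 10: shortest ending here [5, 6, 2, 4, 10, 12, 9, 12, 9, 2, 1, 10, 10] sum 92, len 13
add 6: shortest ending here [6, 2, 4, 10, 12, 9, 12, 9, 2, 1, 10, 10, 6] sum 93, len 13
Shortest qualifying length: 13.

13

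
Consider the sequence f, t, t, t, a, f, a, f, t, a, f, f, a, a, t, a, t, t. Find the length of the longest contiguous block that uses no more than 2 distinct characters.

6

add f: window [f] (1 distinct), len 1
add t: window [f, t] (2 distinct), len 2
add t: window [f, t, t] (2 distinct), len 3
add t: window [f, t, t, t] (2 distinct), len 4
add a: window [t, t, t, a] (2 distinct), len 4
add f: window [a, f] (2 distinct), len 2
add a: window [a, f, a] (2 distinct), len 3
add f: window [a, f, a, f] (2 distinct), len 4
add t: window [f, t] (2 distinct), len 2
add a: window [t, a] (2 distinct), len 2
add f: window [a, f] (2 distinct), len 2
add f: window [a, f, f] (2 distinct), len 3
add a: window [a, f, f, a] (2 distinct), len 4
add a: window [a, f, f, a, a] (2 distinct), len 5
add t: window [a, a, t] (2 distinct), len 3
add a: window [a, a, t, a] (2 distinct), len 4
add t: window [a, a, t, a, t] (2 distinct), len 5
add t: window [a, a, t, a, t, t] (2 distinct), len 6
Longest length with ≤2 distinct: 6.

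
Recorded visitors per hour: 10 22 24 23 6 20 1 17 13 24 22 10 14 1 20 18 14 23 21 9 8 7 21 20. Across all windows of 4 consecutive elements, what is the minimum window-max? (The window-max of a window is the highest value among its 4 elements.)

10 22 24 23 → max 24
22 24 23 6 → max 24
24 23 6 20 → max 24
23 6 20 1 → max 23
6 20 1 17 → max 20
20 1 17 13 → max 20
1 17 13 24 → max 24
17 13 24 22 → max 24
13 24 22 10 → max 24
24 22 10 14 → max 24
22 10 14 1 → max 22
10 14 1 20 → max 20
14 1 20 18 → max 20
1 20 18 14 → max 20
20 18 14 23 → max 23
18 14 23 21 → max 23
14 23 21 9 → max 23
23 21 9 8 → max 23
21 9 8 7 → max 21
9 8 7 21 → max 21
8 7 21 20 → max 21
Minimum of these is 20.

20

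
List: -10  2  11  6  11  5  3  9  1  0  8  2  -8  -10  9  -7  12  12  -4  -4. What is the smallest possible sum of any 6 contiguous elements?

[-10, 2, 11, 6, 11, 5] → sum 25
[2, 11, 6, 11, 5, 3] → sum 38
[11, 6, 11, 5, 3, 9] → sum 45
[6, 11, 5, 3, 9, 1] → sum 35
[11, 5, 3, 9, 1, 0] → sum 29
[5, 3, 9, 1, 0, 8] → sum 26
[3, 9, 1, 0, 8, 2] → sum 23
[9, 1, 0, 8, 2, -8] → sum 12
[1, 0, 8, 2, -8, -10] → sum -7
[0, 8, 2, -8, -10, 9] → sum 1
[8, 2, -8, -10, 9, -7] → sum -6
[2, -8, -10, 9, -7, 12] → sum -2
[-8, -10, 9, -7, 12, 12] → sum 8
[-10, 9, -7, 12, 12, -4] → sum 12
[9, -7, 12, 12, -4, -4] → sum 18
Smallest of these is -7.

-7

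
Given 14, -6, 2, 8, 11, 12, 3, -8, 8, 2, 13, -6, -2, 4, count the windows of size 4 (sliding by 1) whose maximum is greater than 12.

5

14 -6 2 8 → max 14  > 12 ✓
-6 2 8 11 → max 11
2 8 11 12 → max 12
8 11 12 3 → max 12
11 12 3 -8 → max 12
12 3 -8 8 → max 12
3 -8 8 2 → max 8
-8 8 2 13 → max 13  > 12 ✓
8 2 13 -6 → max 13  > 12 ✓
2 13 -6 -2 → max 13  > 12 ✓
13 -6 -2 4 → max 13  > 12 ✓
5 windows satisfy the condition.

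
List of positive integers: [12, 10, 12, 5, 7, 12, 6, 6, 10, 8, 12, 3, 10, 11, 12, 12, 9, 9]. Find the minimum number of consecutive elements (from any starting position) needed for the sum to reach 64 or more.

7

add 12: running sum 12 < 64
add 10: running sum 22 < 64
add 12: running sum 34 < 64
add 5: running sum 39 < 64
add 7: running sum 46 < 64
add 12: running sum 58 < 64
end 6: [12, 10, 12, 5, 7, 12, 6] sum 64, len 7
end 7: [12, 10, 12, 5, 7, 12, 6, 6] sum 70, len 8
end 8: [10, 12, 5, 7, 12, 6, 6, 10] sum 68, len 8
end 9: [12, 5, 7, 12, 6, 6, 10, 8] sum 66, len 8
end 10: [5, 7, 12, 6, 6, 10, 8, 12] sum 66, len 8
end 11: [7, 12, 6, 6, 10, 8, 12, 3] sum 64, len 8
end 12: [12, 6, 6, 10, 8, 12, 3, 10] sum 67, len 8
end 13: [6, 6, 10, 8, 12, 3, 10, 11] sum 66, len 8
end 14: [10, 8, 12, 3, 10, 11, 12] sum 66, len 7
end 15: [8, 12, 3, 10, 11, 12, 12] sum 68, len 7
end 16: [12, 3, 10, 11, 12, 12, 9] sum 69, len 7
end 17: [3, 10, 11, 12, 12, 9, 9] sum 66, len 7
Shortest qualifying length: 7.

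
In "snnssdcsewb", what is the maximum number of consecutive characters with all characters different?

[s] len 1
[s, n] len 2
[n] len 1
[n, s] len 2
[s] len 1
[s, d] len 2
[s, d, c] len 3
[d, c, s] len 3
[d, c, s, e] len 4
[d, c, s, e, w] len 5
[d, c, s, e, w, b] len 6
Longest all-distinct length: 6.

6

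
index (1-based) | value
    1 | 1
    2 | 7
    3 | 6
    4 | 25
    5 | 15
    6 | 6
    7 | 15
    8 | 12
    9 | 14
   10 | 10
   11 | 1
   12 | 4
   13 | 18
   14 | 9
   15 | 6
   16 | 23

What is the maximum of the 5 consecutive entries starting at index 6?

15

Elements at indices 6..10: 6, 15, 12, 14, 10
max(6, 15, 12, 14, 10) = 15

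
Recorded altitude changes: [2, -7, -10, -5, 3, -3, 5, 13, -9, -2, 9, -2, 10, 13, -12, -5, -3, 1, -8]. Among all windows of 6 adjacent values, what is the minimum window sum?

-20

[2, -7, -10, -5, 3, -3] → sum -20
[-7, -10, -5, 3, -3, 5] → sum -17
[-10, -5, 3, -3, 5, 13] → sum 3
[-5, 3, -3, 5, 13, -9] → sum 4
[3, -3, 5, 13, -9, -2] → sum 7
[-3, 5, 13, -9, -2, 9] → sum 13
[5, 13, -9, -2, 9, -2] → sum 14
[13, -9, -2, 9, -2, 10] → sum 19
[-9, -2, 9, -2, 10, 13] → sum 19
[-2, 9, -2, 10, 13, -12] → sum 16
[9, -2, 10, 13, -12, -5] → sum 13
[-2, 10, 13, -12, -5, -3] → sum 1
[10, 13, -12, -5, -3, 1] → sum 4
[13, -12, -5, -3, 1, -8] → sum -14
Minimum of these is -20.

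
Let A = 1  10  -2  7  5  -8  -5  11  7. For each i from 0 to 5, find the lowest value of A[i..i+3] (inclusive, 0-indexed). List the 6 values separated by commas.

-2, -2, -8, -8, -8, -8

[1, 10, -2, 7] → min -2
[10, -2, 7, 5] → min -2
[-2, 7, 5, -8] → min -8
[7, 5, -8, -5] → min -8
[5, -8, -5, 11] → min -8
[-8, -5, 11, 7] → min -8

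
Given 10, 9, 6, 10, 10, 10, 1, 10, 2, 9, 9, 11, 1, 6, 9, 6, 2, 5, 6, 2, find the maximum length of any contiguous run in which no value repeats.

4

add 10: [10] len 1
add 9: [10, 9] len 2
add 6: [10, 9, 6] len 3
add 10 (repeat 10, move left end past it): [9, 6, 10] len 3
add 10 (repeat 10, move left end past it): [10] len 1
add 10 (repeat 10, move left end past it): [10] len 1
add 1: [10, 1] len 2
add 10 (repeat 10, move left end past it): [1, 10] len 2
add 2: [1, 10, 2] len 3
add 9: [1, 10, 2, 9] len 4
add 9 (repeat 9, move left end past it): [9] len 1
add 11: [9, 11] len 2
add 1: [9, 11, 1] len 3
add 6: [9, 11, 1, 6] len 4
add 9 (repeat 9, move left end past it): [11, 1, 6, 9] len 4
add 6 (repeat 6, move left end past it): [9, 6] len 2
add 2: [9, 6, 2] len 3
add 5: [9, 6, 2, 5] len 4
add 6 (repeat 6, move left end past it): [2, 5, 6] len 3
add 2 (repeat 2, move left end past it): [5, 6, 2] len 3
Longest all-distinct length: 4.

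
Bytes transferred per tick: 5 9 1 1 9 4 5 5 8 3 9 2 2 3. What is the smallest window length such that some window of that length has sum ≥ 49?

10

add 5: running sum 5 < 49
add 9: running sum 14 < 49
add 1: running sum 15 < 49
add 1: running sum 16 < 49
add 9: running sum 25 < 49
add 4: running sum 29 < 49
add 5: running sum 34 < 49
add 5: running sum 39 < 49
add 8: running sum 47 < 49
add 3: shortest ending here [5, 9, 1, 1, 9, 4, 5, 5, 8, 3] sum 50, len 10
add 9: shortest ending here [9, 1, 1, 9, 4, 5, 5, 8, 3, 9] sum 54, len 10
add 2: shortest ending here [9, 1, 1, 9, 4, 5, 5, 8, 3, 9, 2] sum 56, len 11
add 2: shortest ending here [1, 1, 9, 4, 5, 5, 8, 3, 9, 2, 2] sum 49, len 11
add 3: shortest ending here [9, 4, 5, 5, 8, 3, 9, 2, 2, 3] sum 50, len 10
Shortest qualifying length: 10.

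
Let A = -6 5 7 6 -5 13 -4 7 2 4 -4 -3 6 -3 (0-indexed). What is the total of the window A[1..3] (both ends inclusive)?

Elements at indices 1..3: 5, 7, 6
sum(5, 7, 6) = 18

18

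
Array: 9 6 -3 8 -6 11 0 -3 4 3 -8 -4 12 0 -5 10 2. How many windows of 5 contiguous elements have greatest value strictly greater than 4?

[9, 6, -3, 8, -6] → max 9  > 4 ✓
[6, -3, 8, -6, 11] → max 11  > 4 ✓
[-3, 8, -6, 11, 0] → max 11  > 4 ✓
[8, -6, 11, 0, -3] → max 11  > 4 ✓
[-6, 11, 0, -3, 4] → max 11  > 4 ✓
[11, 0, -3, 4, 3] → max 11  > 4 ✓
[0, -3, 4, 3, -8] → max 4
[-3, 4, 3, -8, -4] → max 4
[4, 3, -8, -4, 12] → max 12  > 4 ✓
[3, -8, -4, 12, 0] → max 12  > 4 ✓
[-8, -4, 12, 0, -5] → max 12  > 4 ✓
[-4, 12, 0, -5, 10] → max 12  > 4 ✓
[12, 0, -5, 10, 2] → max 12  > 4 ✓
11 windows satisfy the condition.

11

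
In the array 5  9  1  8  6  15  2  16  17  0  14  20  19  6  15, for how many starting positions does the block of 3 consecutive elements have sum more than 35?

[5, 9, 1] → sum 15
[9, 1, 8] → sum 18
[1, 8, 6] → sum 15
[8, 6, 15] → sum 29
[6, 15, 2] → sum 23
[15, 2, 16] → sum 33
[2, 16, 17] → sum 35
[16, 17, 0] → sum 33
[17, 0, 14] → sum 31
[0, 14, 20] → sum 34
[14, 20, 19] → sum 53  > 35 ✓
[20, 19, 6] → sum 45  > 35 ✓
[19, 6, 15] → sum 40  > 35 ✓
3 windows satisfy the condition.

3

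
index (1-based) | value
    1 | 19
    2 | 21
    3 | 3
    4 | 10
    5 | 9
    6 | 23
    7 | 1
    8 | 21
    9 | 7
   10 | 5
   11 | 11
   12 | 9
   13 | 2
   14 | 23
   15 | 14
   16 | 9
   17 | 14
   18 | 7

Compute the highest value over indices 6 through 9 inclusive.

Elements at indices 6..9: 23, 1, 21, 7
max(23, 1, 21, 7) = 23

23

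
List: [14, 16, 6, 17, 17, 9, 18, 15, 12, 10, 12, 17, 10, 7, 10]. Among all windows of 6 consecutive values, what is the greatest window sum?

88

14 16 6 17 17 9 → sum 79
16 6 17 17 9 18 → sum 83
6 17 17 9 18 15 → sum 82
17 17 9 18 15 12 → sum 88
17 9 18 15 12 10 → sum 81
9 18 15 12 10 12 → sum 76
18 15 12 10 12 17 → sum 84
15 12 10 12 17 10 → sum 76
12 10 12 17 10 7 → sum 68
10 12 17 10 7 10 → sum 66
Greatest of these is 88.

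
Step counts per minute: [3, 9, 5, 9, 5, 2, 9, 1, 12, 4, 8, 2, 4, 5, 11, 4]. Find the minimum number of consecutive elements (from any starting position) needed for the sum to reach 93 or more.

16

add 3: running sum 3 < 93
add 9: running sum 12 < 93
add 5: running sum 17 < 93
add 9: running sum 26 < 93
add 5: running sum 31 < 93
add 2: running sum 33 < 93
add 9: running sum 42 < 93
add 1: running sum 43 < 93
add 12: running sum 55 < 93
add 4: running sum 59 < 93
add 8: running sum 67 < 93
add 2: running sum 69 < 93
add 4: running sum 73 < 93
add 5: running sum 78 < 93
add 11: running sum 89 < 93
end 15: [3, 9, 5, 9, 5, 2, 9, 1, 12, 4, 8, 2, 4, 5, 11, 4] sum 93, len 16
Shortest qualifying length: 16.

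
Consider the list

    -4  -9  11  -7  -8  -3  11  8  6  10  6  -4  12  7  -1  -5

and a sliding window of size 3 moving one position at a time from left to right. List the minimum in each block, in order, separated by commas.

-9, -9, -8, -8, -8, -3, 6, 6, 6, -4, -4, -4, -1, -5

-4 -9 11 → min -9
-9 11 -7 → min -9
11 -7 -8 → min -8
-7 -8 -3 → min -8
-8 -3 11 → min -8
-3 11 8 → min -3
11 8 6 → min 6
8 6 10 → min 6
6 10 6 → min 6
10 6 -4 → min -4
6 -4 12 → min -4
-4 12 7 → min -4
12 7 -1 → min -1
7 -1 -5 → min -5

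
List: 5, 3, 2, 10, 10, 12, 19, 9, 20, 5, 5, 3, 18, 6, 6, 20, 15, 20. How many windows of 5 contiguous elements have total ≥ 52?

8

(5, 3, 2, 10, 10) → sum 30
(3, 2, 10, 10, 12) → sum 37
(2, 10, 10, 12, 19) → sum 53  ≥ 52 ✓
(10, 10, 12, 19, 9) → sum 60  ≥ 52 ✓
(10, 12, 19, 9, 20) → sum 70  ≥ 52 ✓
(12, 19, 9, 20, 5) → sum 65  ≥ 52 ✓
(19, 9, 20, 5, 5) → sum 58  ≥ 52 ✓
(9, 20, 5, 5, 3) → sum 42
(20, 5, 5, 3, 18) → sum 51
(5, 5, 3, 18, 6) → sum 37
(5, 3, 18, 6, 6) → sum 38
(3, 18, 6, 6, 20) → sum 53  ≥ 52 ✓
(18, 6, 6, 20, 15) → sum 65  ≥ 52 ✓
(6, 6, 20, 15, 20) → sum 67  ≥ 52 ✓
8 windows satisfy the condition.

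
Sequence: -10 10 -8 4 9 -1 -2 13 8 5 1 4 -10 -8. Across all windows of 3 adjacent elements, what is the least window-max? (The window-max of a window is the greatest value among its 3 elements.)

[-10, 10, -8] → max 10
[10, -8, 4] → max 10
[-8, 4, 9] → max 9
[4, 9, -1] → max 9
[9, -1, -2] → max 9
[-1, -2, 13] → max 13
[-2, 13, 8] → max 13
[13, 8, 5] → max 13
[8, 5, 1] → max 8
[5, 1, 4] → max 5
[1, 4, -10] → max 4
[4, -10, -8] → max 4
Least of these is 4.

4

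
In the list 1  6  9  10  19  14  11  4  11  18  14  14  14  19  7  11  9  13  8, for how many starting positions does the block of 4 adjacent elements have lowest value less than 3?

1

(1, 6, 9, 10) → min 1  < 3 ✓
(6, 9, 10, 19) → min 6
(9, 10, 19, 14) → min 9
(10, 19, 14, 11) → min 10
(19, 14, 11, 4) → min 4
(14, 11, 4, 11) → min 4
(11, 4, 11, 18) → min 4
(4, 11, 18, 14) → min 4
(11, 18, 14, 14) → min 11
(18, 14, 14, 14) → min 14
(14, 14, 14, 19) → min 14
(14, 14, 19, 7) → min 7
(14, 19, 7, 11) → min 7
(19, 7, 11, 9) → min 7
(7, 11, 9, 13) → min 7
(11, 9, 13, 8) → min 8
1 window satisfy the condition.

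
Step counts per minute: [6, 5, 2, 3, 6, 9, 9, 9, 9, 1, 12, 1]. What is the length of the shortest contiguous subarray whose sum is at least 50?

add 6: running sum 6 < 50
add 5: running sum 11 < 50
add 2: running sum 13 < 50
add 3: running sum 16 < 50
add 6: running sum 22 < 50
add 9: running sum 31 < 50
add 9: running sum 40 < 50
add 9: running sum 49 < 50
end 8: [5, 2, 3, 6, 9, 9, 9, 9] sum 52, len 8
end 9: [5, 2, 3, 6, 9, 9, 9, 9, 1] sum 53, len 9
end 10: [6, 9, 9, 9, 9, 1, 12] sum 55, len 7
end 11: [9, 9, 9, 9, 1, 12, 1] sum 50, len 7
Shortest qualifying length: 7.

7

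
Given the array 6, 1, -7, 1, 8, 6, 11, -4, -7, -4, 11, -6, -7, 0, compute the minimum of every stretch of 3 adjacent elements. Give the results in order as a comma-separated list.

(6, 1, -7) → min -7
(1, -7, 1) → min -7
(-7, 1, 8) → min -7
(1, 8, 6) → min 1
(8, 6, 11) → min 6
(6, 11, -4) → min -4
(11, -4, -7) → min -7
(-4, -7, -4) → min -7
(-7, -4, 11) → min -7
(-4, 11, -6) → min -6
(11, -6, -7) → min -7
(-6, -7, 0) → min -7

-7, -7, -7, 1, 6, -4, -7, -7, -7, -6, -7, -7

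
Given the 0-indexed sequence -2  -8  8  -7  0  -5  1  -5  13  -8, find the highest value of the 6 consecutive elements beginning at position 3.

13

Elements at indices 3..8: -7, 0, -5, 1, -5, 13
max(-7, 0, -5, 1, -5, 13) = 13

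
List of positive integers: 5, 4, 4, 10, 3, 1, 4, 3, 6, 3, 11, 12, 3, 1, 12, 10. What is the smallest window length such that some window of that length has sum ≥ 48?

6

Extend right; whenever the sum reaches 48, record the length and shrink from the left:
add 5: running sum 5 < 48
add 4: running sum 9 < 48
add 4: running sum 13 < 48
add 10: running sum 23 < 48
add 3: running sum 26 < 48
add 1: running sum 27 < 48
add 4: running sum 31 < 48
add 3: running sum 34 < 48
add 6: running sum 40 < 48
add 3: running sum 43 < 48
end 10: [4, 4, 10, 3, 1, 4, 3, 6, 3, 11] sum 49, len 10
end 11: [10, 3, 1, 4, 3, 6, 3, 11, 12] sum 53, len 9
end 12: [10, 3, 1, 4, 3, 6, 3, 11, 12, 3] sum 56, len 10
end 13: [10, 3, 1, 4, 3, 6, 3, 11, 12, 3, 1] sum 57, len 11
end 14: [6, 3, 11, 12, 3, 1, 12] sum 48, len 7
end 15: [11, 12, 3, 1, 12, 10] sum 49, len 6
Shortest qualifying length: 6.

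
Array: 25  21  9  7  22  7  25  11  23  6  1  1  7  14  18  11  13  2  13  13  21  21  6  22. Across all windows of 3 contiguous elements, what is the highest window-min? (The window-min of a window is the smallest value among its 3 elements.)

Each size-3 window and its min:
[25, 21, 9] → min 9
[21, 9, 7] → min 7
[9, 7, 22] → min 7
[7, 22, 7] → min 7
[22, 7, 25] → min 7
[7, 25, 11] → min 7
[25, 11, 23] → min 11
[11, 23, 6] → min 6
[23, 6, 1] → min 1
[6, 1, 1] → min 1
[1, 1, 7] → min 1
[1, 7, 14] → min 1
[7, 14, 18] → min 7
[14, 18, 11] → min 11
[18, 11, 13] → min 11
[11, 13, 2] → min 2
[13, 2, 13] → min 2
[2, 13, 13] → min 2
[13, 13, 21] → min 13
[13, 21, 21] → min 13
[21, 21, 6] → min 6
[21, 6, 22] → min 6
Highest of these is 13.

13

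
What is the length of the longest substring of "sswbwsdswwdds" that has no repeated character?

4

[s] len 1
[s] len 1
[s, w] len 2
[s, w, b] len 3
[b, w] len 2
[b, w, s] len 3
[b, w, s, d] len 4
[d, s] len 2
[d, s, w] len 3
[w] len 1
[w, d] len 2
[d] len 1
[d, s] len 2
Longest all-distinct length: 4.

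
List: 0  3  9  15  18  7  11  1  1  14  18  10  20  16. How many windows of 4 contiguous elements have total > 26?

0 3 9 15 → sum 27  > 26 ✓
3 9 15 18 → sum 45  > 26 ✓
9 15 18 7 → sum 49  > 26 ✓
15 18 7 11 → sum 51  > 26 ✓
18 7 11 1 → sum 37  > 26 ✓
7 11 1 1 → sum 20
11 1 1 14 → sum 27  > 26 ✓
1 1 14 18 → sum 34  > 26 ✓
1 14 18 10 → sum 43  > 26 ✓
14 18 10 20 → sum 62  > 26 ✓
18 10 20 16 → sum 64  > 26 ✓
10 windows satisfy the condition.

10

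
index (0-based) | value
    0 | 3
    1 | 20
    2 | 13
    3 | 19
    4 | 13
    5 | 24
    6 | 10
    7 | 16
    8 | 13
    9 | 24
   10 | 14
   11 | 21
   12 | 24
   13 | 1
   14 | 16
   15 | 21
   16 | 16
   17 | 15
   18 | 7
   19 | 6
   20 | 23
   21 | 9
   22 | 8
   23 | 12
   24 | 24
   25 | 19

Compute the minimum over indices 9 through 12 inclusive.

Elements at indices 9..12: 24, 14, 21, 24
min(24, 14, 21, 24) = 14

14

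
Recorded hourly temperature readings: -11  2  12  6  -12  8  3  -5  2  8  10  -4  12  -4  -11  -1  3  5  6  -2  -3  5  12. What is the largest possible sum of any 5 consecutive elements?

28

(-11, 2, 12, 6, -12) → sum -3
(2, 12, 6, -12, 8) → sum 16
(12, 6, -12, 8, 3) → sum 17
(6, -12, 8, 3, -5) → sum 0
(-12, 8, 3, -5, 2) → sum -4
(8, 3, -5, 2, 8) → sum 16
(3, -5, 2, 8, 10) → sum 18
(-5, 2, 8, 10, -4) → sum 11
(2, 8, 10, -4, 12) → sum 28
(8, 10, -4, 12, -4) → sum 22
(10, -4, 12, -4, -11) → sum 3
(-4, 12, -4, -11, -1) → sum -8
(12, -4, -11, -1, 3) → sum -1
(-4, -11, -1, 3, 5) → sum -8
(-11, -1, 3, 5, 6) → sum 2
(-1, 3, 5, 6, -2) → sum 11
(3, 5, 6, -2, -3) → sum 9
(5, 6, -2, -3, 5) → sum 11
(6, -2, -3, 5, 12) → sum 18
Largest of these is 28.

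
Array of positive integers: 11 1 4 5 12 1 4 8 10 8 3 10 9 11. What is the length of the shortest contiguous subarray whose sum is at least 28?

3

add 11: running sum 11 < 28
add 1: running sum 12 < 28
add 4: running sum 16 < 28
add 5: running sum 21 < 28
end 4: [11, 1, 4, 5, 12] sum 33, len 5
end 5: [11, 1, 4, 5, 12, 1] sum 34, len 6
end 6: [11, 1, 4, 5, 12, 1, 4] sum 38, len 7
end 7: [5, 12, 1, 4, 8] sum 30, len 5
end 8: [12, 1, 4, 8, 10] sum 35, len 5
end 9: [4, 8, 10, 8] sum 30, len 4
end 10: [8, 10, 8, 3] sum 29, len 4
end 11: [10, 8, 3, 10] sum 31, len 4
end 12: [8, 3, 10, 9] sum 30, len 4
end 13: [10, 9, 11] sum 30, len 3
Shortest qualifying length: 3.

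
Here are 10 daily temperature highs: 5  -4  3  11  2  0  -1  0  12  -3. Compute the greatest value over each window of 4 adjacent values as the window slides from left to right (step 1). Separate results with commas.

11, 11, 11, 11, 2, 12, 12

(5, -4, 3, 11) → max 11
(-4, 3, 11, 2) → max 11
(3, 11, 2, 0) → max 11
(11, 2, 0, -1) → max 11
(2, 0, -1, 0) → max 2
(0, -1, 0, 12) → max 12
(-1, 0, 12, -3) → max 12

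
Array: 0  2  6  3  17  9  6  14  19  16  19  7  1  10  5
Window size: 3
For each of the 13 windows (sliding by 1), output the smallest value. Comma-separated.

Sliding a size-3 window across the 15 values:
[0, 2, 6] → min 0
[2, 6, 3] → min 2
[6, 3, 17] → min 3
[3, 17, 9] → min 3
[17, 9, 6] → min 6
[9, 6, 14] → min 6
[6, 14, 19] → min 6
[14, 19, 16] → min 14
[19, 16, 19] → min 16
[16, 19, 7] → min 7
[19, 7, 1] → min 1
[7, 1, 10] → min 1
[1, 10, 5] → min 1

0, 2, 3, 3, 6, 6, 6, 14, 16, 7, 1, 1, 1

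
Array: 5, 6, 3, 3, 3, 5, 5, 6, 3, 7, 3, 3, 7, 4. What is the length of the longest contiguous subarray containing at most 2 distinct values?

add 5: window [5] (1 distinct), len 1
add 6: window [5, 6] (2 distinct), len 2
add 3: window [6, 3] (2 distinct), len 2
add 3: window [6, 3, 3] (2 distinct), len 3
add 3: window [6, 3, 3, 3] (2 distinct), len 4
add 5: window [3, 3, 3, 5] (2 distinct), len 4
add 5: window [3, 3, 3, 5, 5] (2 distinct), len 5
add 6: window [5, 5, 6] (2 distinct), len 3
add 3: window [6, 3] (2 distinct), len 2
add 7: window [3, 7] (2 distinct), len 2
add 3: window [3, 7, 3] (2 distinct), len 3
add 3: window [3, 7, 3, 3] (2 distinct), len 4
add 7: window [3, 7, 3, 3, 7] (2 distinct), len 5
add 4: window [7, 4] (2 distinct), len 2
Longest length with ≤2 distinct: 5.

5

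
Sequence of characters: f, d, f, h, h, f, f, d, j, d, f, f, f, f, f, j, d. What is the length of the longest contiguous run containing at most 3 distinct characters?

12

[f] 1 distinct, len 1
[f, d] 2 distinct, len 2
[f, d, f] 2 distinct, len 3
[f, d, f, h] 3 distinct, len 4
[f, d, f, h, h] 3 distinct, len 5
[f, d, f, h, h, f] 3 distinct, len 6
[f, d, f, h, h, f, f] 3 distinct, len 7
[f, d, f, h, h, f, f, d] 3 distinct, len 8
[f, f, d, j] 3 distinct, len 4
[f, f, d, j, d] 3 distinct, len 5
[f, f, d, j, d, f] 3 distinct, len 6
[f, f, d, j, d, f, f] 3 distinct, len 7
[f, f, d, j, d, f, f, f] 3 distinct, len 8
[f, f, d, j, d, f, f, f, f] 3 distinct, len 9
[f, f, d, j, d, f, f, f, f, f] 3 distinct, len 10
[f, f, d, j, d, f, f, f, f, f, j] 3 distinct, len 11
[f, f, d, j, d, f, f, f, f, f, j, d] 3 distinct, len 12
Longest length with ≤3 distinct: 12.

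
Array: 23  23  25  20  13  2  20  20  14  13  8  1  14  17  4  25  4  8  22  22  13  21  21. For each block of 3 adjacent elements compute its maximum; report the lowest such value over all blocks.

Each size-3 window and its max:
(23, 23, 25) → max 25
(23, 25, 20) → max 25
(25, 20, 13) → max 25
(20, 13, 2) → max 20
(13, 2, 20) → max 20
(2, 20, 20) → max 20
(20, 20, 14) → max 20
(20, 14, 13) → max 20
(14, 13, 8) → max 14
(13, 8, 1) → max 13
(8, 1, 14) → max 14
(1, 14, 17) → max 17
(14, 17, 4) → max 17
(17, 4, 25) → max 25
(4, 25, 4) → max 25
(25, 4, 8) → max 25
(4, 8, 22) → max 22
(8, 22, 22) → max 22
(22, 22, 13) → max 22
(22, 13, 21) → max 22
(13, 21, 21) → max 21
Lowest of these is 13.

13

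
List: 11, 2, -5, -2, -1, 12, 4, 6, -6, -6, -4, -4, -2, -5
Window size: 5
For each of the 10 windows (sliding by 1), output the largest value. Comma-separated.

[11, 2, -5, -2, -1] → max 11
[2, -5, -2, -1, 12] → max 12
[-5, -2, -1, 12, 4] → max 12
[-2, -1, 12, 4, 6] → max 12
[-1, 12, 4, 6, -6] → max 12
[12, 4, 6, -6, -6] → max 12
[4, 6, -6, -6, -4] → max 6
[6, -6, -6, -4, -4] → max 6
[-6, -6, -4, -4, -2] → max -2
[-6, -4, -4, -2, -5] → max -2

11, 12, 12, 12, 12, 12, 6, 6, -2, -2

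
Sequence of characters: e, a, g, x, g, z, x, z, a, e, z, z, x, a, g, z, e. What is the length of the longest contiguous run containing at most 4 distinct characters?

9

Extend right; when distinct count exceeds 4, shrink from the left:
[e] 1 distinct, len 1
[e, a] 2 distinct, len 2
[e, a, g] 3 distinct, len 3
[e, a, g, x] 4 distinct, len 4
[e, a, g, x, g] 4 distinct, len 5
[a, g, x, g, z] 4 distinct, len 5
[a, g, x, g, z, x] 4 distinct, len 6
[a, g, x, g, z, x, z] 4 distinct, len 7
[a, g, x, g, z, x, z, a] 4 distinct, len 8
[z, x, z, a, e] 4 distinct, len 5
[z, x, z, a, e, z] 4 distinct, len 6
[z, x, z, a, e, z, z] 4 distinct, len 7
[z, x, z, a, e, z, z, x] 4 distinct, len 8
[z, x, z, a, e, z, z, x, a] 4 distinct, len 9
[z, z, x, a, g] 4 distinct, len 5
[z, z, x, a, g, z] 4 distinct, len 6
[a, g, z, e] 4 distinct, len 4
Longest length with ≤4 distinct: 9.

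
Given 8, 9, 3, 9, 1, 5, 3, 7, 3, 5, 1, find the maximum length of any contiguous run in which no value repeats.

5

[8] len 1
[8, 9] len 2
[8, 9, 3] len 3
[3, 9] len 2
[3, 9, 1] len 3
[3, 9, 1, 5] len 4
[9, 1, 5, 3] len 4
[9, 1, 5, 3, 7] len 5
[7, 3] len 2
[7, 3, 5] len 3
[7, 3, 5, 1] len 4
Longest all-distinct length: 5.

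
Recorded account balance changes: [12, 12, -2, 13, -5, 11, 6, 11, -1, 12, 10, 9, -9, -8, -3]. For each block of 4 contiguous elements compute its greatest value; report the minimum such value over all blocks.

[12, 12, -2, 13] → max 13
[12, -2, 13, -5] → max 13
[-2, 13, -5, 11] → max 13
[13, -5, 11, 6] → max 13
[-5, 11, 6, 11] → max 11
[11, 6, 11, -1] → max 11
[6, 11, -1, 12] → max 12
[11, -1, 12, 10] → max 12
[-1, 12, 10, 9] → max 12
[12, 10, 9, -9] → max 12
[10, 9, -9, -8] → max 10
[9, -9, -8, -3] → max 9
Minimum of these is 9.

9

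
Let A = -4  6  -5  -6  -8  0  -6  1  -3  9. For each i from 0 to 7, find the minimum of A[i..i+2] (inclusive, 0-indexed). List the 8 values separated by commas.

[-4, 6, -5] → min -5
[6, -5, -6] → min -6
[-5, -6, -8] → min -8
[-6, -8, 0] → min -8
[-8, 0, -6] → min -8
[0, -6, 1] → min -6
[-6, 1, -3] → min -6
[1, -3, 9] → min -3

-5, -6, -8, -8, -8, -6, -6, -3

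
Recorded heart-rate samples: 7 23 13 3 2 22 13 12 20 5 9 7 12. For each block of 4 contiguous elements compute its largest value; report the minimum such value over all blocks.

(7, 23, 13, 3) → max 23
(23, 13, 3, 2) → max 23
(13, 3, 2, 22) → max 22
(3, 2, 22, 13) → max 22
(2, 22, 13, 12) → max 22
(22, 13, 12, 20) → max 22
(13, 12, 20, 5) → max 20
(12, 20, 5, 9) → max 20
(20, 5, 9, 7) → max 20
(5, 9, 7, 12) → max 12
Minimum of these is 12.

12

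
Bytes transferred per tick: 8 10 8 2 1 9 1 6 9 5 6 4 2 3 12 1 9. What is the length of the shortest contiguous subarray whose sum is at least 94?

add 8: running sum 8 < 94
add 10: running sum 18 < 94
add 8: running sum 26 < 94
add 2: running sum 28 < 94
add 1: running sum 29 < 94
add 9: running sum 38 < 94
add 1: running sum 39 < 94
add 6: running sum 45 < 94
add 9: running sum 54 < 94
add 5: running sum 59 < 94
add 6: running sum 65 < 94
add 4: running sum 69 < 94
add 2: running sum 71 < 94
add 3: running sum 74 < 94
add 12: running sum 86 < 94
add 1: running sum 87 < 94
add 9: shortest ending here [8, 10, 8, 2, 1, 9, 1, 6, 9, 5, 6, 4, 2, 3, 12, 1, 9] sum 96, len 17
Shortest qualifying length: 17.

17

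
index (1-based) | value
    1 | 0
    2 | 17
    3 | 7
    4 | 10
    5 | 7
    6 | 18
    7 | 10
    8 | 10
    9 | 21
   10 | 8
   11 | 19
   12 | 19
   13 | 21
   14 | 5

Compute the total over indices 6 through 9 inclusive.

59

Elements at indices 6..9: 18, 10, 10, 21
sum(18, 10, 10, 21) = 59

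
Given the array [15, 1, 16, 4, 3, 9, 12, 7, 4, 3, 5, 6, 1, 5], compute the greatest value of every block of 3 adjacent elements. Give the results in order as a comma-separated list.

15 1 16 → max 16
1 16 4 → max 16
16 4 3 → max 16
4 3 9 → max 9
3 9 12 → max 12
9 12 7 → max 12
12 7 4 → max 12
7 4 3 → max 7
4 3 5 → max 5
3 5 6 → max 6
5 6 1 → max 6
6 1 5 → max 6

16, 16, 16, 9, 12, 12, 12, 7, 5, 6, 6, 6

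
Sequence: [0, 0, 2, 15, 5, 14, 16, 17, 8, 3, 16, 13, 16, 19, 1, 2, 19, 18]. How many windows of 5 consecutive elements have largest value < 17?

4

0 0 2 15 5 → max 15  < 17 ✓
0 2 15 5 14 → max 15  < 17 ✓
2 15 5 14 16 → max 16  < 17 ✓
15 5 14 16 17 → max 17
5 14 16 17 8 → max 17
14 16 17 8 3 → max 17
16 17 8 3 16 → max 17
17 8 3 16 13 → max 17
8 3 16 13 16 → max 16  < 17 ✓
3 16 13 16 19 → max 19
16 13 16 19 1 → max 19
13 16 19 1 2 → max 19
16 19 1 2 19 → max 19
19 1 2 19 18 → max 19
4 windows satisfy the condition.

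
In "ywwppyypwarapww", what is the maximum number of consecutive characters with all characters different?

5

[y] len 1
[y, w] len 2
[w] len 1
[w, p] len 2
[p] len 1
[p, y] len 2
[y] len 1
[y, p] len 2
[y, p, w] len 3
[y, p, w, a] len 4
[y, p, w, a, r] len 5
[r, a] len 2
[r, a, p] len 3
[r, a, p, w] len 4
[w] len 1
Longest all-distinct length: 5.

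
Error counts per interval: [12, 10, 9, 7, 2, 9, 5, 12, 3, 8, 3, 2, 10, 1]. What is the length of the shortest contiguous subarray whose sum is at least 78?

add 12: running sum 12 < 78
add 10: running sum 22 < 78
add 9: running sum 31 < 78
add 7: running sum 38 < 78
add 2: running sum 40 < 78
add 9: running sum 49 < 78
add 5: running sum 54 < 78
add 12: running sum 66 < 78
add 3: running sum 69 < 78
add 8: running sum 77 < 78
end 10: [12, 10, 9, 7, 2, 9, 5, 12, 3, 8, 3] sum 80, len 11
end 11: [12, 10, 9, 7, 2, 9, 5, 12, 3, 8, 3, 2] sum 82, len 12
end 12: [10, 9, 7, 2, 9, 5, 12, 3, 8, 3, 2, 10] sum 80, len 12
end 13: [10, 9, 7, 2, 9, 5, 12, 3, 8, 3, 2, 10, 1] sum 81, len 13
Shortest qualifying length: 11.

11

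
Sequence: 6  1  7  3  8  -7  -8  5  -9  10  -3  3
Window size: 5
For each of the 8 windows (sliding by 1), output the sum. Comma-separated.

6 1 7 3 8 → sum 25
1 7 3 8 -7 → sum 12
7 3 8 -7 -8 → sum 3
3 8 -7 -8 5 → sum 1
8 -7 -8 5 -9 → sum -11
-7 -8 5 -9 10 → sum -9
-8 5 -9 10 -3 → sum -5
5 -9 10 -3 3 → sum 6

25, 12, 3, 1, -11, -9, -5, 6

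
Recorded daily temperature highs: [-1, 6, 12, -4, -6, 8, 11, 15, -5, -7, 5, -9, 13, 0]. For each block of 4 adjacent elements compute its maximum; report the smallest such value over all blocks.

-1 6 12 -4 → max 12
6 12 -4 -6 → max 12
12 -4 -6 8 → max 12
-4 -6 8 11 → max 11
-6 8 11 15 → max 15
8 11 15 -5 → max 15
11 15 -5 -7 → max 15
15 -5 -7 5 → max 15
-5 -7 5 -9 → max 5
-7 5 -9 13 → max 13
5 -9 13 0 → max 13
Smallest of these is 5.

5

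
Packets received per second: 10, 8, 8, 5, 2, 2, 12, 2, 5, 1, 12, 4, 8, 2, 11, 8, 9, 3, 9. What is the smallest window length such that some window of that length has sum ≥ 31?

Extend right; whenever the sum reaches 31, record the length and shrink from the left:
add 10: running sum 10 < 31
add 8: running sum 18 < 31
add 8: running sum 26 < 31
add 5: shortest ending here [10, 8, 8, 5] sum 31, len 4
add 2: shortest ending here [10, 8, 8, 5, 2] sum 33, len 5
add 2: shortest ending here [10, 8, 8, 5, 2, 2] sum 35, len 6
add 12: shortest ending here [8, 8, 5, 2, 2, 12] sum 37, len 6
add 2: shortest ending here [8, 5, 2, 2, 12, 2] sum 31, len 6
add 5: shortest ending here [8, 5, 2, 2, 12, 2, 5] sum 36, len 7
add 1: shortest ending here [8, 5, 2, 2, 12, 2, 5, 1] sum 37, len 8
add 12: shortest ending here [12, 2, 5, 1, 12] sum 32, len 5
add 4: shortest ending here [12, 2, 5, 1, 12, 4] sum 36, len 6
add 8: shortest ending here [2, 5, 1, 12, 4, 8] sum 32, len 6
add 2: shortest ending here [5, 1, 12, 4, 8, 2] sum 32, len 6
add 11: shortest ending here [12, 4, 8, 2, 11] sum 37, len 5
add 8: shortest ending here [4, 8, 2, 11, 8] sum 33, len 5
add 9: shortest ending here [8, 2, 11, 8, 9] sum 38, len 5
add 3: shortest ending here [11, 8, 9, 3] sum 31, len 4
add 9: shortest ending here [11, 8, 9, 3, 9] sum 40, len 5
Shortest qualifying length: 4.

4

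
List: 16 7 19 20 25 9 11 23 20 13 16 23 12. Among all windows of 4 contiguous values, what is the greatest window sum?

73

16 7 19 20 → sum 62
7 19 20 25 → sum 71
19 20 25 9 → sum 73
20 25 9 11 → sum 65
25 9 11 23 → sum 68
9 11 23 20 → sum 63
11 23 20 13 → sum 67
23 20 13 16 → sum 72
20 13 16 23 → sum 72
13 16 23 12 → sum 64
Greatest of these is 73.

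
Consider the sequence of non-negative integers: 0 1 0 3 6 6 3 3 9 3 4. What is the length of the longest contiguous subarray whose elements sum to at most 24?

8

→ 0: sum 0, len 1
→ 1: sum 1, len 2
→ 0: sum 1, len 3
→ 3: sum 4, len 4
→ 6: sum 10, len 5
→ 6: sum 16, len 6
→ 3: sum 19, len 7
→ 3: sum 22, len 8
→ 9 (dropped 0, 1, 0, 3, 6): sum 21, len 4
→ 3: sum 24, len 5
→ 4 (dropped 6): sum 22, len 5
Longest length seen: 8.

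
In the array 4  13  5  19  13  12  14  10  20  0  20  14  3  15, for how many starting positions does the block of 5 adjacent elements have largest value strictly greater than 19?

6

4 13 5 19 13 → max 19
13 5 19 13 12 → max 19
5 19 13 12 14 → max 19
19 13 12 14 10 → max 19
13 12 14 10 20 → max 20  > 19 ✓
12 14 10 20 0 → max 20  > 19 ✓
14 10 20 0 20 → max 20  > 19 ✓
10 20 0 20 14 → max 20  > 19 ✓
20 0 20 14 3 → max 20  > 19 ✓
0 20 14 3 15 → max 20  > 19 ✓
6 windows satisfy the condition.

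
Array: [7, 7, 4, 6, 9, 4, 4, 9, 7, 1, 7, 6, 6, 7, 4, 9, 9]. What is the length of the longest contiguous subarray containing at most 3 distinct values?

6

[7] 1 distinct, len 1
[7, 7] 1 distinct, len 2
[7, 7, 4] 2 distinct, len 3
[7, 7, 4, 6] 3 distinct, len 4
[4, 6, 9] 3 distinct, len 3
[4, 6, 9, 4] 3 distinct, len 4
[4, 6, 9, 4, 4] 3 distinct, len 5
[4, 6, 9, 4, 4, 9] 3 distinct, len 6
[9, 4, 4, 9, 7] 3 distinct, len 5
[9, 7, 1] 3 distinct, len 3
[9, 7, 1, 7] 3 distinct, len 4
[7, 1, 7, 6] 3 distinct, len 4
[7, 1, 7, 6, 6] 3 distinct, len 5
[7, 1, 7, 6, 6, 7] 3 distinct, len 6
[7, 6, 6, 7, 4] 3 distinct, len 5
[7, 4, 9] 3 distinct, len 3
[7, 4, 9, 9] 3 distinct, len 4
Longest length with ≤3 distinct: 6.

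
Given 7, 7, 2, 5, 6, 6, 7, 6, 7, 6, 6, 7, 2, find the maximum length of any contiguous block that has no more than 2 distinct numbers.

add 7: window [7] (1 distinct), len 1
add 7: window [7, 7] (1 distinct), len 2
add 2: window [7, 7, 2] (2 distinct), len 3
add 5: window [2, 5] (2 distinct), len 2
add 6: window [5, 6] (2 distinct), len 2
add 6: window [5, 6, 6] (2 distinct), len 3
add 7: window [6, 6, 7] (2 distinct), len 3
add 6: window [6, 6, 7, 6] (2 distinct), len 4
add 7: window [6, 6, 7, 6, 7] (2 distinct), len 5
add 6: window [6, 6, 7, 6, 7, 6] (2 distinct), len 6
add 6: window [6, 6, 7, 6, 7, 6, 6] (2 distinct), len 7
add 7: window [6, 6, 7, 6, 7, 6, 6, 7] (2 distinct), len 8
add 2: window [7, 2] (2 distinct), len 2
Longest length with ≤2 distinct: 8.

8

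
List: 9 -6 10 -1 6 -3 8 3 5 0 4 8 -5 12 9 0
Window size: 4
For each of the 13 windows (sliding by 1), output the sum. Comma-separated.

12, 9, 12, 10, 14, 13, 16, 12, 17, 7, 19, 24, 16

9 -6 10 -1 → sum 12
-6 10 -1 6 → sum 9
10 -1 6 -3 → sum 12
-1 6 -3 8 → sum 10
6 -3 8 3 → sum 14
-3 8 3 5 → sum 13
8 3 5 0 → sum 16
3 5 0 4 → sum 12
5 0 4 8 → sum 17
0 4 8 -5 → sum 7
4 8 -5 12 → sum 19
8 -5 12 9 → sum 24
-5 12 9 0 → sum 16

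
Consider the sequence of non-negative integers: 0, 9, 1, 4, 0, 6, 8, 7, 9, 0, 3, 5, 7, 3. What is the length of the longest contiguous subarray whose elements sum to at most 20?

→ 0: sum 0, len 1
→ 9: sum 9, len 2
→ 1: sum 10, len 3
→ 4: sum 14, len 4
→ 0: sum 14, len 5
→ 6: sum 20, len 6
→ 8 (dropped 0, 9): sum 19, len 5
→ 7 (dropped 1, 4, 0, 6): sum 15, len 2
→ 9 (dropped 8): sum 16, len 2
→ 0: sum 16, len 3
→ 3: sum 19, len 4
→ 5 (dropped 7): sum 17, len 4
→ 7 (dropped 9): sum 15, len 4
→ 3: sum 18, len 5
Longest length seen: 6.

6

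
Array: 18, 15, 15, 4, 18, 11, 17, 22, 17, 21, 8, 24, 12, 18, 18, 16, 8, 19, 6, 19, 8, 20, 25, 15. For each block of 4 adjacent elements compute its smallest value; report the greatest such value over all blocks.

17

[18, 15, 15, 4] → min 4
[15, 15, 4, 18] → min 4
[15, 4, 18, 11] → min 4
[4, 18, 11, 17] → min 4
[18, 11, 17, 22] → min 11
[11, 17, 22, 17] → min 11
[17, 22, 17, 21] → min 17
[22, 17, 21, 8] → min 8
[17, 21, 8, 24] → min 8
[21, 8, 24, 12] → min 8
[8, 24, 12, 18] → min 8
[24, 12, 18, 18] → min 12
[12, 18, 18, 16] → min 12
[18, 18, 16, 8] → min 8
[18, 16, 8, 19] → min 8
[16, 8, 19, 6] → min 6
[8, 19, 6, 19] → min 6
[19, 6, 19, 8] → min 6
[6, 19, 8, 20] → min 6
[19, 8, 20, 25] → min 8
[8, 20, 25, 15] → min 8
Greatest of these is 17.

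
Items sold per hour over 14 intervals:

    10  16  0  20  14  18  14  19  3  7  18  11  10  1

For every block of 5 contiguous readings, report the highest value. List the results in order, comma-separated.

20, 20, 20, 20, 19, 19, 19, 19, 18, 18

Sliding a size-5 window across the 14 values:
[10, 16, 0, 20, 14] → max 20
[16, 0, 20, 14, 18] → max 20
[0, 20, 14, 18, 14] → max 20
[20, 14, 18, 14, 19] → max 20
[14, 18, 14, 19, 3] → max 19
[18, 14, 19, 3, 7] → max 19
[14, 19, 3, 7, 18] → max 19
[19, 3, 7, 18, 11] → max 19
[3, 7, 18, 11, 10] → max 18
[7, 18, 11, 10, 1] → max 18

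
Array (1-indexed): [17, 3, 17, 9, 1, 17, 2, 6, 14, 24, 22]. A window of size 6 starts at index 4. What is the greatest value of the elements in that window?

Elements at indices 4..9: 9, 1, 17, 2, 6, 14
max(9, 1, 17, 2, 6, 14) = 17

17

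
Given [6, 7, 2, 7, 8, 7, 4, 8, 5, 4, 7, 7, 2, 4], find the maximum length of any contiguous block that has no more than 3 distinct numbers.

5

add 6: window [6] (1 distinct), len 1
add 7: window [6, 7] (2 distinct), len 2
add 2: window [6, 7, 2] (3 distinct), len 3
add 7: window [6, 7, 2, 7] (3 distinct), len 4
add 8: window [7, 2, 7, 8] (3 distinct), len 4
add 7: window [7, 2, 7, 8, 7] (3 distinct), len 5
add 4: window [7, 8, 7, 4] (3 distinct), len 4
add 8: window [7, 8, 7, 4, 8] (3 distinct), len 5
add 5: window [4, 8, 5] (3 distinct), len 3
add 4: window [4, 8, 5, 4] (3 distinct), len 4
add 7: window [5, 4, 7] (3 distinct), len 3
add 7: window [5, 4, 7, 7] (3 distinct), len 4
add 2: window [4, 7, 7, 2] (3 distinct), len 4
add 4: window [4, 7, 7, 2, 4] (3 distinct), len 5
Longest length with ≤3 distinct: 5.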